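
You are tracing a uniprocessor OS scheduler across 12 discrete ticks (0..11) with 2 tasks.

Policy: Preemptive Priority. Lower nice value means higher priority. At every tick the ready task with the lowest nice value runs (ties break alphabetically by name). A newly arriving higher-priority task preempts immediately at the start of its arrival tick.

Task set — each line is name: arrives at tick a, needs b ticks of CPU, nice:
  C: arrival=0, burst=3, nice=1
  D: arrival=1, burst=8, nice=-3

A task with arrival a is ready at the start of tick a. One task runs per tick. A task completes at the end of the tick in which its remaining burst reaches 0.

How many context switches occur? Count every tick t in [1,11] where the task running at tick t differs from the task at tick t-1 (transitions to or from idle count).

t=0: ready={C} → run C
t=1: ready={C,D} → run D
t=2: ready={C,D} → run D
t=3: ready={C,D} → run D
t=4: ready={C,D} → run D
t=5: ready={C,D} → run D
t=6: ready={C,D} → run D
t=7: ready={C,D} → run D
t=8: ready={C,D} → run D
t=9: ready={C} → run C
t=10: ready={C} → run C
t=11: (idle)

context switches = 3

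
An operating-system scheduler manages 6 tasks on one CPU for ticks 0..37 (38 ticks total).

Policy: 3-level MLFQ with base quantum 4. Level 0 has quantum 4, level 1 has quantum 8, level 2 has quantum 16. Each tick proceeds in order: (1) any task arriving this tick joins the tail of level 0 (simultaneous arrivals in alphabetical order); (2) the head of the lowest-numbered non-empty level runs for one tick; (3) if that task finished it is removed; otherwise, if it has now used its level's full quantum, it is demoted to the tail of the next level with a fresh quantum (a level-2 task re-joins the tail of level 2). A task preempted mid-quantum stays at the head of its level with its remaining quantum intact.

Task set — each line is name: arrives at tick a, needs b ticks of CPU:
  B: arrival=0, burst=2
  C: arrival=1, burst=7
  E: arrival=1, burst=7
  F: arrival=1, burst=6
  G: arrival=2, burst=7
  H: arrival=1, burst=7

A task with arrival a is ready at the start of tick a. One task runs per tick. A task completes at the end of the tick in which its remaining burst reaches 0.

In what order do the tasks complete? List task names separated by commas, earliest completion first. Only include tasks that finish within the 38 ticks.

t=0: L0/L1/L2 = B/-/- → run B
t=1: L0/L1/L2 = BCEFH/-/- → run B
t=2: L0/L1/L2 = CEFHG/-/- → run C
t=3: L0/L1/L2 = CEFHG/-/- → run C
t=4: L0/L1/L2 = CEFHG/-/- → run C
t=5: L0/L1/L2 = CEFHG/-/- → run C
t=6: L0/L1/L2 = EFHG/C/- → run E
t=7: L0/L1/L2 = EFHG/C/- → run E
t=8: L0/L1/L2 = EFHG/C/- → run E
t=9: L0/L1/L2 = EFHG/C/- → run E
t=10: L0/L1/L2 = FHG/CE/- → run F
t=11: L0/L1/L2 = FHG/CE/- → run F
t=12: L0/L1/L2 = FHG/CE/- → run F
t=13: L0/L1/L2 = FHG/CE/- → run F
t=14: L0/L1/L2 = HG/CEF/- → run H
t=15: L0/L1/L2 = HG/CEF/- → run H
t=16: L0/L1/L2 = HG/CEF/- → run H
t=17: L0/L1/L2 = HG/CEF/- → run H
t=18: L0/L1/L2 = G/CEFH/- → run G
t=19: L0/L1/L2 = G/CEFH/- → run G
t=20: L0/L1/L2 = G/CEFH/- → run G
t=21: L0/L1/L2 = G/CEFH/- → run G
t=22: L0/L1/L2 = -/CEFHG/- → run C
t=23: L0/L1/L2 = -/CEFHG/- → run C
t=24: L0/L1/L2 = -/CEFHG/- → run C
t=25: L0/L1/L2 = -/EFHG/- → run E
t=26: L0/L1/L2 = -/EFHG/- → run E
t=27: L0/L1/L2 = -/EFHG/- → run E
t=28: L0/L1/L2 = -/FHG/- → run F
t=29: L0/L1/L2 = -/FHG/- → run F
t=30: L0/L1/L2 = -/HG/- → run H
t=31: L0/L1/L2 = -/HG/- → run H
t=32: L0/L1/L2 = -/HG/- → run H
t=33: L0/L1/L2 = -/G/- → run G
t=34: L0/L1/L2 = -/G/- → run G
t=35: L0/L1/L2 = -/G/- → run G
t=36: (idle)
t=37: (idle)

completion order = B, C, E, F, H, G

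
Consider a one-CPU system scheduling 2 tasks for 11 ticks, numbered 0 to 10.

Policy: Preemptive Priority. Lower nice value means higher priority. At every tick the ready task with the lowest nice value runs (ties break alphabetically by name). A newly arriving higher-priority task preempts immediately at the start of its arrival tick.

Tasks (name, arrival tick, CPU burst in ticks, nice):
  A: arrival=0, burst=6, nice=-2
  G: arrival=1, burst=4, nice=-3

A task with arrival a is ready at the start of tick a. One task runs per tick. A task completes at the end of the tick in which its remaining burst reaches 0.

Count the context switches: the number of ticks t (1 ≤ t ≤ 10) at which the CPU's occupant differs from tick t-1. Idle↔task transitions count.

t=0: ready={A} → run A
t=1: ready={A,G} → run G
t=2: ready={A,G} → run G
t=3: ready={A,G} → run G
t=4: ready={A,G} → run G
t=5: ready={A} → run A
t=6: ready={A} → run A
t=7: ready={A} → run A
t=8: ready={A} → run A
t=9: ready={A} → run A
t=10: (idle)

context switches = 3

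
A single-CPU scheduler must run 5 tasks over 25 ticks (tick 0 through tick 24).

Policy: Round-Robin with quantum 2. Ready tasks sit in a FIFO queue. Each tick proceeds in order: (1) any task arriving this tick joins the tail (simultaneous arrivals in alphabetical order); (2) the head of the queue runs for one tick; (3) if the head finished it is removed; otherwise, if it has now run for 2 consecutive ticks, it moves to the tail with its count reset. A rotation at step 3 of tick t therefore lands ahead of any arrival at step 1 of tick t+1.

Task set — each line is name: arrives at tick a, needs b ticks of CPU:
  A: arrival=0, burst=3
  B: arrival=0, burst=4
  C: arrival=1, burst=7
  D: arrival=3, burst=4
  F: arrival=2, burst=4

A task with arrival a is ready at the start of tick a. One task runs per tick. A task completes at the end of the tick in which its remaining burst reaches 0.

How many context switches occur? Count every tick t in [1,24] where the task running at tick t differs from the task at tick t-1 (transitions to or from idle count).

context switches = 11

t=0: queue=[A,B] q_used=0 → run A
t=1: queue=[A,B,C] q_used=1 → run A
t=2: queue=[B,C,A,F] q_used=0 → run B
t=3: queue=[B,C,A,F,D] q_used=1 → run B
t=4: queue=[C,A,F,D,B] q_used=0 → run C
t=5: queue=[C,A,F,D,B] q_used=1 → run C
t=6: queue=[A,F,D,B,C] q_used=0 → run A
t=7: queue=[F,D,B,C] q_used=0 → run F
t=8: queue=[F,D,B,C] q_used=1 → run F
t=9: queue=[D,B,C,F] q_used=0 → run D
t=10: queue=[D,B,C,F] q_used=1 → run D
t=11: queue=[B,C,F,D] q_used=0 → run B
t=12: queue=[B,C,F,D] q_used=1 → run B
t=13: queue=[C,F,D] q_used=0 → run C
t=14: queue=[C,F,D] q_used=1 → run C
t=15: queue=[F,D,C] q_used=0 → run F
t=16: queue=[F,D,C] q_used=1 → run F
t=17: queue=[D,C] q_used=0 → run D
t=18: queue=[D,C] q_used=1 → run D
t=19: queue=[C] q_used=0 → run C
t=20: queue=[C] q_used=1 → run C
t=21: queue=[C] q_used=0 → run C
t=22: (idle)
t=23: (idle)
t=24: (idle)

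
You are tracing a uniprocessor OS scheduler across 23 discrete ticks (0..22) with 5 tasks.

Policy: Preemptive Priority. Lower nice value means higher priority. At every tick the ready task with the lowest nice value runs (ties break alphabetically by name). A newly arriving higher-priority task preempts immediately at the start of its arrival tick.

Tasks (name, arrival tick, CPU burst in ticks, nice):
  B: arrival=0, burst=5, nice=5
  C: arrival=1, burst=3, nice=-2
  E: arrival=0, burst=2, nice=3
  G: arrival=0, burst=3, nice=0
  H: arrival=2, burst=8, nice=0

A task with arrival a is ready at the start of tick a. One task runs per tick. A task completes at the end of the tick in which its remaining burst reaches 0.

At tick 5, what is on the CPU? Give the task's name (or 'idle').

t=0: ready={B,E,G} → run G
t=1: ready={B,C,E,G} → run C
t=2: ready={B,C,E,G,H} → run C
t=3: ready={B,C,E,G,H} → run C
t=4: ready={B,E,G,H} → run G
t=5: ready={B,E,G,H} → run G
t=6: ready={B,E,H} → run H
t=7: ready={B,E,H} → run H
t=8: ready={B,E,H} → run H
t=9: ready={B,E,H} → run H
t=10: ready={B,E,H} → run H
t=11: ready={B,E,H} → run H
t=12: ready={B,E,H} → run H
t=13: ready={B,E,H} → run H
t=14: ready={B,E} → run E
t=15: ready={B,E} → run E
t=16: ready={B} → run B
t=17: ready={B} → run B
t=18: ready={B} → run B
t=19: ready={B} → run B
t=20: ready={B} → run B
t=21: (idle)
t=22: (idle)

running at tick 5 = G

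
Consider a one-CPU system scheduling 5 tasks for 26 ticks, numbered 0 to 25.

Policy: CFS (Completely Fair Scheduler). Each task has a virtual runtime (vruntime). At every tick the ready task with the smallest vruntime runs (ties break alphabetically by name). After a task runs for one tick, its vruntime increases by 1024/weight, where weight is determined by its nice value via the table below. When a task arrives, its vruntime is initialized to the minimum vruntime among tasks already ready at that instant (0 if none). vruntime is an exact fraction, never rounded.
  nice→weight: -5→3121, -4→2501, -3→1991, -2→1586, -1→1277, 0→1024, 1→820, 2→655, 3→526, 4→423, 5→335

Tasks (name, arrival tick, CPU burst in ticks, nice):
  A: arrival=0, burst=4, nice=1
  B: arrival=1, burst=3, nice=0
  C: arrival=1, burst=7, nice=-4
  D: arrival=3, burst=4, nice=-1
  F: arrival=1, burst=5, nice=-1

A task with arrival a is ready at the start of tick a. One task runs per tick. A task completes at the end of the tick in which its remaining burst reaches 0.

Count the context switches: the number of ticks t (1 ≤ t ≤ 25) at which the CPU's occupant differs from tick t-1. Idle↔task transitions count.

t=0: vr[A=0] → run A
t=1: vr[A=256/205 B=256/205 C=256/205 F=256/205] → run A
t=2: vr[A=512/205 B=256/205 C=256/205 F=256/205] → run B
t=3: vr[A=512/205 B=461/205 C=256/205 D=256/205 F=256/205] → run C
t=4: vr[A=512/205 B=461/205 C=20736/12505 D=256/205 F=256/205] → run D
t=5: vr[A=512/205 B=461/205 C=20736/12505 D=536832/261785 F=256/205] → run F
t=6: vr[A=512/205 B=461/205 C=20736/12505 D=536832/261785 F=536832/261785] → run C
t=7: vr[A=512/205 B=461/205 C=25856/12505 D=536832/261785 F=536832/261785] → run D
t=8: vr[A=512/205 B=461/205 C=25856/12505 D=746752/261785 F=536832/261785] → run F
t=9: vr[A=512/205 B=461/205 C=25856/12505 D=746752/261785 F=746752/261785] → run C
t=10: vr[A=512/205 B=461/205 C=30976/12505 D=746752/261785 F=746752/261785] → run B
t=11: vr[A=512/205 B=666/205 C=30976/12505 D=746752/261785 F=746752/261785] → run C
t=12: vr[A=512/205 B=666/205 C=36096/12505 D=746752/261785 F=746752/261785] → run A
t=13: vr[A=768/205 B=666/205 C=36096/12505 D=746752/261785 F=746752/261785] → run D
t=14: vr[A=768/205 B=666/205 C=36096/12505 D=956672/261785 F=746752/261785] → run F
t=15: vr[A=768/205 B=666/205 C=36096/12505 D=956672/261785 F=956672/261785] → run C
t=16: vr[A=768/205 B=666/205 C=41216/12505 D=956672/261785 F=956672/261785] → run B
t=17: vr[A=768/205 C=41216/12505 D=956672/261785 F=956672/261785] → run C
t=18: vr[A=768/205 C=46336/12505 D=956672/261785 F=956672/261785] → run D
t=19: vr[A=768/205 C=46336/12505 F=956672/261785] → run F
t=20: vr[A=768/205 C=46336/12505 F=1166592/261785] → run C
t=21: vr[A=768/205 F=1166592/261785] → run A
t=22: vr[F=1166592/261785] → run F
t=23: (idle)
t=24: (idle)
t=25: (idle)

context switches = 22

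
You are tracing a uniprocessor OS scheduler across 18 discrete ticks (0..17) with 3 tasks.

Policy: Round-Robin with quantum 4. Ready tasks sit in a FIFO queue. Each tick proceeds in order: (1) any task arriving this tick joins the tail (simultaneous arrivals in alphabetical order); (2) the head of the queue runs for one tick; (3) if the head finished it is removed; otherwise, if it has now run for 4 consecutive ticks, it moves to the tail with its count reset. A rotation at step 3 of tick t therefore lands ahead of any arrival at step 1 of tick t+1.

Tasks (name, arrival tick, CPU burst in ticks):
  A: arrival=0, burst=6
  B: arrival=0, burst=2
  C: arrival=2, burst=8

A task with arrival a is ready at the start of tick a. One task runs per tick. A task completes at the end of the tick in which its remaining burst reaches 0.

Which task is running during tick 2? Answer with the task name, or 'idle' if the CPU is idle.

t=0: queue=[A,B] q_used=0 → run A
t=1: queue=[A,B] q_used=1 → run A
t=2: queue=[A,B,C] q_used=2 → run A
t=3: queue=[A,B,C] q_used=3 → run A
t=4: queue=[B,C,A] q_used=0 → run B
t=5: queue=[B,C,A] q_used=1 → run B
t=6: queue=[C,A] q_used=0 → run C
t=7: queue=[C,A] q_used=1 → run C
t=8: queue=[C,A] q_used=2 → run C
t=9: queue=[C,A] q_used=3 → run C
t=10: queue=[A,C] q_used=0 → run A
t=11: queue=[A,C] q_used=1 → run A
t=12: queue=[C] q_used=0 → run C
t=13: queue=[C] q_used=1 → run C
t=14: queue=[C] q_used=2 → run C
t=15: queue=[C] q_used=3 → run C
t=16: (idle)
t=17: (idle)

running at tick 2 = A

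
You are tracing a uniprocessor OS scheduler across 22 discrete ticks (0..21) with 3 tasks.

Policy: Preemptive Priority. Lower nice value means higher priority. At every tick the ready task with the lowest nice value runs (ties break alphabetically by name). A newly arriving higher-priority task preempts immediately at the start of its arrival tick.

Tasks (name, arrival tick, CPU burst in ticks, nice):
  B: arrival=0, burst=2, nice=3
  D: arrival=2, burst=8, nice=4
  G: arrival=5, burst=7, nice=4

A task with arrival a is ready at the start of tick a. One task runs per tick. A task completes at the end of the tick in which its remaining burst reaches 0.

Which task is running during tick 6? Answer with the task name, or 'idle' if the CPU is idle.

running at tick 6 = D

t=0: ready={B} → run B
t=1: ready={B} → run B
t=2: ready={D} → run D
t=3: ready={D} → run D
t=4: ready={D} → run D
t=5: ready={D,G} → run D
t=6: ready={D,G} → run D
t=7: ready={D,G} → run D
t=8: ready={D,G} → run D
t=9: ready={D,G} → run D
t=10: ready={G} → run G
t=11: ready={G} → run G
t=12: ready={G} → run G
t=13: ready={G} → run G
t=14: ready={G} → run G
t=15: ready={G} → run G
t=16: ready={G} → run G
t=17: (idle)
t=18: (idle)
t=19: (idle)
t=20: (idle)
t=21: (idle)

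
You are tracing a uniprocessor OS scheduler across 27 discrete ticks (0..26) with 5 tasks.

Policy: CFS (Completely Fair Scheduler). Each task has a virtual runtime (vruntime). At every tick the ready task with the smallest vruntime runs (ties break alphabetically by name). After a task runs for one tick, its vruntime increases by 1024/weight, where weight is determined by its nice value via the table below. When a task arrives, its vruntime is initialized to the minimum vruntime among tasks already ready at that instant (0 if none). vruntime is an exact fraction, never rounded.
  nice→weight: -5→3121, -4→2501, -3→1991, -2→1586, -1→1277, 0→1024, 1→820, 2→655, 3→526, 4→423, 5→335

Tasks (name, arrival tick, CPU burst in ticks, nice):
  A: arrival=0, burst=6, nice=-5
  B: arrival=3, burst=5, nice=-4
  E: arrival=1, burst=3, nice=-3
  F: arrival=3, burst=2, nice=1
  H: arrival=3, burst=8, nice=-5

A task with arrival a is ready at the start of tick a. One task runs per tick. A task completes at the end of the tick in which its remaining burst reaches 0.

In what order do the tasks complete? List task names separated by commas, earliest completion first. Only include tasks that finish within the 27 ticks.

t=0: vr[A=0] → run A
t=1: vr[A=1024/3121 E=1024/3121] → run A
t=2: vr[A=2048/3121 E=1024/3121] → run E
t=3: vr[A=2048/3121 B=2048/3121 E=5234688/6213911 F=2048/3121 H=2048/3121] → run A
t=4: vr[A=3072/3121 B=2048/3121 E=5234688/6213911 F=2048/3121 H=2048/3121] → run B
t=5: vr[A=3072/3121 B=8317952/7805621 E=5234688/6213911 F=2048/3121 H=2048/3121] → run F
t=6: vr[A=3072/3121 B=8317952/7805621 E=5234688/6213911 F=1218816/639805 H=2048/3121] → run H
t=7: vr[A=3072/3121 B=8317952/7805621 E=5234688/6213911 F=1218816/639805 H=3072/3121] → run E
t=8: vr[A=3072/3121 B=8317952/7805621 E=8430592/6213911 F=1218816/639805 H=3072/3121] → run A
t=9: vr[A=4096/3121 B=8317952/7805621 E=8430592/6213911 F=1218816/639805 H=3072/3121] → run H
t=10: vr[A=4096/3121 B=8317952/7805621 E=8430592/6213911 F=1218816/639805 H=4096/3121] → run B
t=11: vr[A=4096/3121 B=11513856/7805621 E=8430592/6213911 F=1218816/639805 H=4096/3121] → run A
t=12: vr[A=5120/3121 B=11513856/7805621 E=8430592/6213911 F=1218816/639805 H=4096/3121] → run H
t=13: vr[A=5120/3121 B=11513856/7805621 E=8430592/6213911 F=1218816/639805 H=5120/3121] → run E
t=14: vr[A=5120/3121 B=11513856/7805621 F=1218816/639805 H=5120/3121] → run B
t=15: vr[A=5120/3121 B=14709760/7805621 F=1218816/639805 H=5120/3121] → run A
t=16: vr[B=14709760/7805621 F=1218816/639805 H=5120/3121] → run H
t=17: vr[B=14709760/7805621 F=1218816/639805 H=6144/3121] → run B
t=18: vr[B=17905664/7805621 F=1218816/639805 H=6144/3121] → run F
t=19: vr[B=17905664/7805621 H=6144/3121] → run H
t=20: vr[B=17905664/7805621 H=7168/3121] → run B
t=21: vr[H=7168/3121] → run H
t=22: vr[H=8192/3121] → run H
t=23: vr[H=9216/3121] → run H
t=24: (idle)
t=25: (idle)
t=26: (idle)

completion order = E, A, F, B, H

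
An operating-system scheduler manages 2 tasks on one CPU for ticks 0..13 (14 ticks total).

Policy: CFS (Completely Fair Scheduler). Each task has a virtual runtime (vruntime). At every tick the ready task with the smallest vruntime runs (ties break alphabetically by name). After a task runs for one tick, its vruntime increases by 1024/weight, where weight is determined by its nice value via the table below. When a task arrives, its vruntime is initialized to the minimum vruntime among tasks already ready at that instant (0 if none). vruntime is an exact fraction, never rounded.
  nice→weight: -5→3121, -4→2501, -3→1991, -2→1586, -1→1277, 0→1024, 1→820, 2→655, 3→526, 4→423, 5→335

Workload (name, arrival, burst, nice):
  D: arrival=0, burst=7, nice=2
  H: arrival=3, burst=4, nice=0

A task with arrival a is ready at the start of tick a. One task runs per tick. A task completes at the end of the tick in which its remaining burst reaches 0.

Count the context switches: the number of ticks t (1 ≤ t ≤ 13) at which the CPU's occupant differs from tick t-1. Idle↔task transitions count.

t=0: vr[D=0] → run D
t=1: vr[D=1024/655] → run D
t=2: vr[D=2048/655] → run D
t=3: vr[D=3072/655 H=3072/655] → run D
t=4: vr[D=4096/655 H=3072/655] → run H
t=5: vr[D=4096/655 H=3727/655] → run H
t=6: vr[D=4096/655 H=4382/655] → run D
t=7: vr[D=1024/131 H=4382/655] → run H
t=8: vr[D=1024/131 H=5037/655] → run H
t=9: vr[D=1024/131] → run D
t=10: vr[D=6144/655] → run D
t=11: (idle)
t=12: (idle)
t=13: (idle)

context switches = 5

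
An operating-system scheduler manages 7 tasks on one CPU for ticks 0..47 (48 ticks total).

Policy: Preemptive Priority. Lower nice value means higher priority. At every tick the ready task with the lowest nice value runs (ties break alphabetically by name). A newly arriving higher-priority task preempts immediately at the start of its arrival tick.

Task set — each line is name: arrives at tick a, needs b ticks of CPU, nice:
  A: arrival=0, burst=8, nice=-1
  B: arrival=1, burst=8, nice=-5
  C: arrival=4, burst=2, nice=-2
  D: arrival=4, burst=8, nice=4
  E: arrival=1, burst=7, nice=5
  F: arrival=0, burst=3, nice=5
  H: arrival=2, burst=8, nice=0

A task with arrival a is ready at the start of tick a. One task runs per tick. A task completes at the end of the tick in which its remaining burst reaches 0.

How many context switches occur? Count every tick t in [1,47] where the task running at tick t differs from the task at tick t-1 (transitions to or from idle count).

t=0: ready={A,F} → run A
t=1: ready={A,B,E,F} → run B
t=2: ready={A,B,E,F,H} → run B
t=3: ready={A,B,E,F,H} → run B
t=4: ready={A,B,C,D,E,F,H} → run B
t=5: ready={A,B,C,D,E,F,H} → run B
t=6: ready={A,B,C,D,E,F,H} → run B
t=7: ready={A,B,C,D,E,F,H} → run B
t=8: ready={A,B,C,D,E,F,H} → run B
t=9: ready={A,C,D,E,F,H} → run C
t=10: ready={A,C,D,E,F,H} → run C
t=11: ready={A,D,E,F,H} → run A
t=12: ready={A,D,E,F,H} → run A
t=13: ready={A,D,E,F,H} → run A
t=14: ready={A,D,E,F,H} → run A
t=15: ready={A,D,E,F,H} → run A
t=16: ready={A,D,E,F,H} → run A
t=17: ready={A,D,E,F,H} → run A
t=18: ready={D,E,F,H} → run H
t=19: ready={D,E,F,H} → run H
t=20: ready={D,E,F,H} → run H
t=21: ready={D,E,F,H} → run H
t=22: ready={D,E,F,H} → run H
t=23: ready={D,E,F,H} → run H
t=24: ready={D,E,F,H} → run H
t=25: ready={D,E,F,H} → run H
t=26: ready={D,E,F} → run D
t=27: ready={D,E,F} → run D
t=28: ready={D,E,F} → run D
t=29: ready={D,E,F} → run D
t=30: ready={D,E,F} → run D
t=31: ready={D,E,F} → run D
t=32: ready={D,E,F} → run D
t=33: ready={D,E,F} → run D
t=34: ready={E,F} → run E
t=35: ready={E,F} → run E
t=36: ready={E,F} → run E
t=37: ready={E,F} → run E
t=38: ready={E,F} → run E
t=39: ready={E,F} → run E
t=40: ready={E,F} → run E
t=41: ready={F} → run F
t=42: ready={F} → run F
t=43: ready={F} → run F
t=44: (idle)
t=45: (idle)
t=46: (idle)
t=47: (idle)

context switches = 8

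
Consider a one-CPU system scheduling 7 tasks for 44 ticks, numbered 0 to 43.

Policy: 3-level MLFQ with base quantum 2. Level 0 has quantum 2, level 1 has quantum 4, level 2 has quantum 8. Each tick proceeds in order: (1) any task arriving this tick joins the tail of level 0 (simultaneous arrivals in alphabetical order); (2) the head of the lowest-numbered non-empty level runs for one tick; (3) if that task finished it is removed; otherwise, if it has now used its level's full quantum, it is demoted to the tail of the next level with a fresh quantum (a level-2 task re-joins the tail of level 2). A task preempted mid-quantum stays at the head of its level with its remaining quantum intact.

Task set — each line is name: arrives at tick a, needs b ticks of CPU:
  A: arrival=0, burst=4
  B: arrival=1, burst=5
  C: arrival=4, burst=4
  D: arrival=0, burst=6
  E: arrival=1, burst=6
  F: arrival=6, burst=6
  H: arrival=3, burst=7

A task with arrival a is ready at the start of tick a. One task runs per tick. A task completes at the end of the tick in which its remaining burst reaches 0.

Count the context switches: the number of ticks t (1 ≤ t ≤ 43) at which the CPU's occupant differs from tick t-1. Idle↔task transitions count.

t=0: L0/L1/L2 = AD/-/- → run A
t=1: L0/L1/L2 = ADBE/-/- → run A
t=2: L0/L1/L2 = DBE/A/- → run D
t=3: L0/L1/L2 = DBEH/A/- → run D
t=4: L0/L1/L2 = BEHC/AD/- → run B
t=5: L0/L1/L2 = BEHC/AD/- → run B
t=6: L0/L1/L2 = EHCF/ADB/- → run E
t=7: L0/L1/L2 = EHCF/ADB/- → run E
t=8: L0/L1/L2 = HCF/ADBE/- → run H
t=9: L0/L1/L2 = HCF/ADBE/- → run H
t=10: L0/L1/L2 = CF/ADBEH/- → run C
t=11: L0/L1/L2 = CF/ADBEH/- → run C
t=12: L0/L1/L2 = F/ADBEHC/- → run F
t=13: L0/L1/L2 = F/ADBEHC/- → run F
t=14: L0/L1/L2 = -/ADBEHCF/- → run A
t=15: L0/L1/L2 = -/ADBEHCF/- → run A
t=16: L0/L1/L2 = -/DBEHCF/- → run D
t=17: L0/L1/L2 = -/DBEHCF/- → run D
t=18: L0/L1/L2 = -/DBEHCF/- → run D
t=19: L0/L1/L2 = -/DBEHCF/- → run D
t=20: L0/L1/L2 = -/BEHCF/- → run B
t=21: L0/L1/L2 = -/BEHCF/- → run B
t=22: L0/L1/L2 = -/BEHCF/- → run B
t=23: L0/L1/L2 = -/EHCF/- → run E
t=24: L0/L1/L2 = -/EHCF/- → run E
t=25: L0/L1/L2 = -/EHCF/- → run E
t=26: L0/L1/L2 = -/EHCF/- → run E
t=27: L0/L1/L2 = -/HCF/- → run H
t=28: L0/L1/L2 = -/HCF/- → run H
t=29: L0/L1/L2 = -/HCF/- → run H
t=30: L0/L1/L2 = -/HCF/- → run H
t=31: L0/L1/L2 = -/CF/H → run C
t=32: L0/L1/L2 = -/CF/H → run C
t=33: L0/L1/L2 = -/F/H → run F
t=34: L0/L1/L2 = -/F/H → run F
t=35: L0/L1/L2 = -/F/H → run F
t=36: L0/L1/L2 = -/F/H → run F
t=37: L0/L1/L2 = -/-/H → run H
t=38: (idle)
t=39: (idle)
t=40: (idle)
t=41: (idle)
t=42: (idle)
t=43: (idle)

context switches = 15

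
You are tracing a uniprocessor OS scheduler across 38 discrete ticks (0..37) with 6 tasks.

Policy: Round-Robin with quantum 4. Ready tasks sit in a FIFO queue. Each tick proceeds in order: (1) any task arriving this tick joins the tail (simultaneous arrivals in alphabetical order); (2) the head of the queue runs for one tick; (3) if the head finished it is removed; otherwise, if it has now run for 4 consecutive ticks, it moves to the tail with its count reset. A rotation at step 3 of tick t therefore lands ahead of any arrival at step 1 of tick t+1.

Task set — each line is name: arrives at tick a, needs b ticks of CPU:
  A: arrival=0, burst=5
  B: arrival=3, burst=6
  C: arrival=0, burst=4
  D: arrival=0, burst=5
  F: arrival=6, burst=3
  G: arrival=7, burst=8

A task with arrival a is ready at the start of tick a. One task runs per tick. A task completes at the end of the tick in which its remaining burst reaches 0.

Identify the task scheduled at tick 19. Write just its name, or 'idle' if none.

t=0: queue=[A,C,D] q_used=0 → run A
t=1: queue=[A,C,D] q_used=1 → run A
t=2: queue=[A,C,D] q_used=2 → run A
t=3: queue=[A,C,D,B] q_used=3 → run A
t=4: queue=[C,D,B,A] q_used=0 → run C
t=5: queue=[C,D,B,A] q_used=1 → run C
t=6: queue=[C,D,B,A,F] q_used=2 → run C
t=7: queue=[C,D,B,A,F,G] q_used=3 → run C
t=8: queue=[D,B,A,F,G] q_used=0 → run D
t=9: queue=[D,B,A,F,G] q_used=1 → run D
t=10: queue=[D,B,A,F,G] q_used=2 → run D
t=11: queue=[D,B,A,F,G] q_used=3 → run D
t=12: queue=[B,A,F,G,D] q_used=0 → run B
t=13: queue=[B,A,F,G,D] q_used=1 → run B
t=14: queue=[B,A,F,G,D] q_used=2 → run B
t=15: queue=[B,A,F,G,D] q_used=3 → run B
t=16: queue=[A,F,G,D,B] q_used=0 → run A
t=17: queue=[F,G,D,B] q_used=0 → run F
t=18: queue=[F,G,D,B] q_used=1 → run F
t=19: queue=[F,G,D,B] q_used=2 → run F
t=20: queue=[G,D,B] q_used=0 → run G
t=21: queue=[G,D,B] q_used=1 → run G
t=22: queue=[G,D,B] q_used=2 → run G
t=23: queue=[G,D,B] q_used=3 → run G
t=24: queue=[D,B,G] q_used=0 → run D
t=25: queue=[B,G] q_used=0 → run B
t=26: queue=[B,G] q_used=1 → run B
t=27: queue=[G] q_used=0 → run G
t=28: queue=[G] q_used=1 → run G
t=29: queue=[G] q_used=2 → run G
t=30: queue=[G] q_used=3 → run G
t=31: (idle)
t=32: (idle)
t=33: (idle)
t=34: (idle)
t=35: (idle)
t=36: (idle)
t=37: (idle)

running at tick 19 = F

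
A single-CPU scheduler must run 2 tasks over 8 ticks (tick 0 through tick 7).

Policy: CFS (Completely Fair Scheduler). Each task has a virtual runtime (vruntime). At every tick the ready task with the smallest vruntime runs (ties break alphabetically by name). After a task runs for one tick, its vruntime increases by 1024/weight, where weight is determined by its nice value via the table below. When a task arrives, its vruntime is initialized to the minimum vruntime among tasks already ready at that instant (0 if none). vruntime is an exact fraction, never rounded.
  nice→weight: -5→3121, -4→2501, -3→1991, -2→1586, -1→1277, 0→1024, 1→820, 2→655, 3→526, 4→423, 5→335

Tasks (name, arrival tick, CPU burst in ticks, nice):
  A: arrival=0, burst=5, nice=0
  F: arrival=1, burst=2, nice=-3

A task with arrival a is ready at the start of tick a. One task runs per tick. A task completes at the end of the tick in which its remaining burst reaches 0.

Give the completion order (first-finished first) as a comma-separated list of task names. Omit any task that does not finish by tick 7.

t=0: vr[A=0] → run A
t=1: vr[A=1 F=1] → run A
t=2: vr[A=2 F=1] → run F
t=3: vr[A=2 F=3015/1991] → run F
t=4: vr[A=2] → run A
t=5: vr[A=3] → run A
t=6: vr[A=4] → run A
t=7: (idle)

completion order = F, A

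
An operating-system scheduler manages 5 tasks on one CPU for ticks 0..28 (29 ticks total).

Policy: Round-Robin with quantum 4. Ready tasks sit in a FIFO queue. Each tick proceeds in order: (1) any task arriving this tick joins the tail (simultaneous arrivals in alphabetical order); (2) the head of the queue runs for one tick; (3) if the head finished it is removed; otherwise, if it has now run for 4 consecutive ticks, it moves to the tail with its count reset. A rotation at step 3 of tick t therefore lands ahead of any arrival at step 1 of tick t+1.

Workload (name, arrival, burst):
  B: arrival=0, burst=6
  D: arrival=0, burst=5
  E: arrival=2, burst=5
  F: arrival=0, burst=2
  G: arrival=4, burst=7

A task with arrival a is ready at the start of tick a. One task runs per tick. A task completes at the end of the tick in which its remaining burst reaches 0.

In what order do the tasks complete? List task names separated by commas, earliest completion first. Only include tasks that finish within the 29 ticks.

completion order = F, B, D, E, G

t=0: queue=[B,D,F] q_used=0 → run B
t=1: queue=[B,D,F] q_used=1 → run B
t=2: queue=[B,D,F,E] q_used=2 → run B
t=3: queue=[B,D,F,E] q_used=3 → run B
t=4: queue=[D,F,E,B,G] q_used=0 → run D
t=5: queue=[D,F,E,B,G] q_used=1 → run D
t=6: queue=[D,F,E,B,G] q_used=2 → run D
t=7: queue=[D,F,E,B,G] q_used=3 → run D
t=8: queue=[F,E,B,G,D] q_used=0 → run F
t=9: queue=[F,E,B,G,D] q_used=1 → run F
t=10: queue=[E,B,G,D] q_used=0 → run E
t=11: queue=[E,B,G,D] q_used=1 → run E
t=12: queue=[E,B,G,D] q_used=2 → run E
t=13: queue=[E,B,G,D] q_used=3 → run E
t=14: queue=[B,G,D,E] q_used=0 → run B
t=15: queue=[B,G,D,E] q_used=1 → run B
t=16: queue=[G,D,E] q_used=0 → run G
t=17: queue=[G,D,E] q_used=1 → run G
t=18: queue=[G,D,E] q_used=2 → run G
t=19: queue=[G,D,E] q_used=3 → run G
t=20: queue=[D,E,G] q_used=0 → run D
t=21: queue=[E,G] q_used=0 → run E
t=22: queue=[G] q_used=0 → run G
t=23: queue=[G] q_used=1 → run G
t=24: queue=[G] q_used=2 → run G
t=25: (idle)
t=26: (idle)
t=27: (idle)
t=28: (idle)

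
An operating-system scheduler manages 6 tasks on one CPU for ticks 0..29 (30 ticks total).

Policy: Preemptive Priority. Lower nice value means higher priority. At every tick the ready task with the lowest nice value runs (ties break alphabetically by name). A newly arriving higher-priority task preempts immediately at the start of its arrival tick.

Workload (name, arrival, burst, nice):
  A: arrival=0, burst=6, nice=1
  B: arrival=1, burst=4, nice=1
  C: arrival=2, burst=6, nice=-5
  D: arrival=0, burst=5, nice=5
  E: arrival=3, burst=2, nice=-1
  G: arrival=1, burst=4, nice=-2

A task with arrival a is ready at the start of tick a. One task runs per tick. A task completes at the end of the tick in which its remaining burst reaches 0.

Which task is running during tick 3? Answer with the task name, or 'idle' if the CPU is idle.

t=0: ready={A,D} → run A
t=1: ready={A,B,D,G} → run G
t=2: ready={A,B,C,D,G} → run C
t=3: ready={A,B,C,D,E,G} → run C
t=4: ready={A,B,C,D,E,G} → run C
t=5: ready={A,B,C,D,E,G} → run C
t=6: ready={A,B,C,D,E,G} → run C
t=7: ready={A,B,C,D,E,G} → run C
t=8: ready={A,B,D,E,G} → run G
t=9: ready={A,B,D,E,G} → run G
t=10: ready={A,B,D,E,G} → run G
t=11: ready={A,B,D,E} → run E
t=12: ready={A,B,D,E} → run E
t=13: ready={A,B,D} → run A
t=14: ready={A,B,D} → run A
t=15: ready={A,B,D} → run A
t=16: ready={A,B,D} → run A
t=17: ready={A,B,D} → run A
t=18: ready={B,D} → run B
t=19: ready={B,D} → run B
t=20: ready={B,D} → run B
t=21: ready={B,D} → run B
t=22: ready={D} → run D
t=23: ready={D} → run D
t=24: ready={D} → run D
t=25: ready={D} → run D
t=26: ready={D} → run D
t=27: (idle)
t=28: (idle)
t=29: (idle)

running at tick 3 = C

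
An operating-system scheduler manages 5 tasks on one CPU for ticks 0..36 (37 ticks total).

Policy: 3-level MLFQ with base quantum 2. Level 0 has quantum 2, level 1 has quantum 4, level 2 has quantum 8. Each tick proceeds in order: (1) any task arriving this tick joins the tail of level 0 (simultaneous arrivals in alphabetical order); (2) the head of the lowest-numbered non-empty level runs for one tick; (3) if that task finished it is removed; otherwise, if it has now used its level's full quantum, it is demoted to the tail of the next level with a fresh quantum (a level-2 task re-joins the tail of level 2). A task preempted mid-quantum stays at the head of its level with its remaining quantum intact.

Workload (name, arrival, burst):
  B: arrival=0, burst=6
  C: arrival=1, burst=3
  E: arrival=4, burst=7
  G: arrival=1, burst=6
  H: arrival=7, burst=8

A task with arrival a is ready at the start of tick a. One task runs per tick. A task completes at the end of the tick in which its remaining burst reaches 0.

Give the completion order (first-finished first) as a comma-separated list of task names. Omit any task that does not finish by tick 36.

completion order = B, C, G, E, H

t=0: L0/L1/L2 = B/-/- → run B
t=1: L0/L1/L2 = BCG/-/- → run B
t=2: L0/L1/L2 = CG/B/- → run C
t=3: L0/L1/L2 = CG/B/- → run C
t=4: L0/L1/L2 = GE/BC/- → run G
t=5: L0/L1/L2 = GE/BC/- → run G
t=6: L0/L1/L2 = E/BCG/- → run E
t=7: L0/L1/L2 = EH/BCG/- → run E
t=8: L0/L1/L2 = H/BCGE/- → run H
t=9: L0/L1/L2 = H/BCGE/- → run H
t=10: L0/L1/L2 = -/BCGEH/- → run B
t=11: L0/L1/L2 = -/BCGEH/- → run B
t=12: L0/L1/L2 = -/BCGEH/- → run B
t=13: L0/L1/L2 = -/BCGEH/- → run B
t=14: L0/L1/L2 = -/CGEH/- → run C
t=15: L0/L1/L2 = -/GEH/- → run G
t=16: L0/L1/L2 = -/GEH/- → run G
t=17: L0/L1/L2 = -/GEH/- → run G
t=18: L0/L1/L2 = -/GEH/- → run G
t=19: L0/L1/L2 = -/EH/- → run E
t=20: L0/L1/L2 = -/EH/- → run E
t=21: L0/L1/L2 = -/EH/- → run E
t=22: L0/L1/L2 = -/EH/- → run E
t=23: L0/L1/L2 = -/H/E → run H
t=24: L0/L1/L2 = -/H/E → run H
t=25: L0/L1/L2 = -/H/E → run H
t=26: L0/L1/L2 = -/H/E → run H
t=27: L0/L1/L2 = -/-/EH → run E
t=28: L0/L1/L2 = -/-/H → run H
t=29: L0/L1/L2 = -/-/H → run H
t=30: (idle)
t=31: (idle)
t=32: (idle)
t=33: (idle)
t=34: (idle)
t=35: (idle)
t=36: (idle)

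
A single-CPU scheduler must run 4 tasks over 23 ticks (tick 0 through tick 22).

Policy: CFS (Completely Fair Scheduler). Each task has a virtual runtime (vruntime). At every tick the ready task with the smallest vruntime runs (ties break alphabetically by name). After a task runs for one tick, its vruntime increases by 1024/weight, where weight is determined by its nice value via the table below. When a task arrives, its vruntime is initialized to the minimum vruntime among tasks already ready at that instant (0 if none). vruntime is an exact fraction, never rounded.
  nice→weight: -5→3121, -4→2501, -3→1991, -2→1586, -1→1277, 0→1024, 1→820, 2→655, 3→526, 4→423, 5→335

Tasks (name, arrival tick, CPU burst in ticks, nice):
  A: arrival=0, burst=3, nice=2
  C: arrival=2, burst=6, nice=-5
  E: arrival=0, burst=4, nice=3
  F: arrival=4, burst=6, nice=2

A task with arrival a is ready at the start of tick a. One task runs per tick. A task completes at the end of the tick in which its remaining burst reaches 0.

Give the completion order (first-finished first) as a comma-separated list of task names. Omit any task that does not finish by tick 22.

t=0: vr[A=0 E=0] → run A
t=1: vr[A=1024/655 E=0] → run E
t=2: vr[A=1024/655 C=1024/655 E=512/263] → run A
t=3: vr[A=2048/655 C=1024/655 E=512/263] → run C
t=4: vr[A=2048/655 C=3866624/2044255 E=512/263 F=3866624/2044255] → run C
t=5: vr[A=2048/655 C=4537344/2044255 E=512/263 F=3866624/2044255] → run F
t=6: vr[A=2048/655 C=4537344/2044255 E=512/263 F=7062528/2044255] → run E
t=7: vr[A=2048/655 C=4537344/2044255 E=1024/263 F=7062528/2044255] → run C
t=8: vr[A=2048/655 C=5208064/2044255 E=1024/263 F=7062528/2044255] → run C
t=9: vr[A=2048/655 C=5878784/2044255 E=1024/263 F=7062528/2044255] → run C
t=10: vr[A=2048/655 C=6549504/2044255 E=1024/263 F=7062528/2044255] → run A
t=11: vr[C=6549504/2044255 E=1024/263 F=7062528/2044255] → run C
t=12: vr[E=1024/263 F=7062528/2044255] → run F
t=13: vr[E=1024/263 F=10258432/2044255] → run E
t=14: vr[E=1536/263 F=10258432/2044255] → run F
t=15: vr[E=1536/263 F=13454336/2044255] → run E
t=16: vr[F=13454336/2044255] → run F
t=17: vr[F=3330048/408851] → run F
t=18: vr[F=19846144/2044255] → run F
t=19: (idle)
t=20: (idle)
t=21: (idle)
t=22: (idle)

completion order = A, C, E, F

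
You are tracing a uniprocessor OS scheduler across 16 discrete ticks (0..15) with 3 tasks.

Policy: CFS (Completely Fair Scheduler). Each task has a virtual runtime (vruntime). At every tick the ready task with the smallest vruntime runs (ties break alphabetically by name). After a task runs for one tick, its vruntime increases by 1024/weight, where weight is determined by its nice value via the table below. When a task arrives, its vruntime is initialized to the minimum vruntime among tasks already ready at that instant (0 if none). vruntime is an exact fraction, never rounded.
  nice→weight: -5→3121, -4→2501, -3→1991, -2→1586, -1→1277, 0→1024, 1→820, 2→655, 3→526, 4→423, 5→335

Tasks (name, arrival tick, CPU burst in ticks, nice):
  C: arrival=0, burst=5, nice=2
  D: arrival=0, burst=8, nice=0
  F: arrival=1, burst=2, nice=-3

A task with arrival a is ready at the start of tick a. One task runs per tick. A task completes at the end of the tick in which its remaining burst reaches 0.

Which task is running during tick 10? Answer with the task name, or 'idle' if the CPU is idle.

running at tick 10 = C

t=0: vr[C=0 D=0] → run C
t=1: vr[C=1024/655 D=0 F=0] → run D
t=2: vr[C=1024/655 D=1 F=0] → run F
t=3: vr[C=1024/655 D=1 F=1024/1991] → run F
t=4: vr[C=1024/655 D=1] → run D
t=5: vr[C=1024/655 D=2] → run C
t=6: vr[C=2048/655 D=2] → run D
t=7: vr[C=2048/655 D=3] → run D
t=8: vr[C=2048/655 D=4] → run C
t=9: vr[C=3072/655 D=4] → run D
t=10: vr[C=3072/655 D=5] → run C
t=11: vr[C=4096/655 D=5] → run D
t=12: vr[C=4096/655 D=6] → run D
t=13: vr[C=4096/655 D=7] → run C
t=14: vr[D=7] → run D
t=15: (idle)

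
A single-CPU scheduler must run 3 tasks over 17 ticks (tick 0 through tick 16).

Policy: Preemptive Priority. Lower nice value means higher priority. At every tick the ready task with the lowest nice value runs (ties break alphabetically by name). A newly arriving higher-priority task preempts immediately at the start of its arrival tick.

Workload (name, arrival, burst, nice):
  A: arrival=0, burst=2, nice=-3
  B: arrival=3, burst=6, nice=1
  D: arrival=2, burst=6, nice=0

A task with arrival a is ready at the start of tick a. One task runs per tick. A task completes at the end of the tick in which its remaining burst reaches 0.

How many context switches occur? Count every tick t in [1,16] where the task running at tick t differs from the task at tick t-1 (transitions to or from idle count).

context switches = 3

t=0: ready={A} → run A
t=1: ready={A} → run A
t=2: ready={D} → run D
t=3: ready={B,D} → run D
t=4: ready={B,D} → run D
t=5: ready={B,D} → run D
t=6: ready={B,D} → run D
t=7: ready={B,D} → run D
t=8: ready={B} → run B
t=9: ready={B} → run B
t=10: ready={B} → run B
t=11: ready={B} → run B
t=12: ready={B} → run B
t=13: ready={B} → run B
t=14: (idle)
t=15: (idle)
t=16: (idle)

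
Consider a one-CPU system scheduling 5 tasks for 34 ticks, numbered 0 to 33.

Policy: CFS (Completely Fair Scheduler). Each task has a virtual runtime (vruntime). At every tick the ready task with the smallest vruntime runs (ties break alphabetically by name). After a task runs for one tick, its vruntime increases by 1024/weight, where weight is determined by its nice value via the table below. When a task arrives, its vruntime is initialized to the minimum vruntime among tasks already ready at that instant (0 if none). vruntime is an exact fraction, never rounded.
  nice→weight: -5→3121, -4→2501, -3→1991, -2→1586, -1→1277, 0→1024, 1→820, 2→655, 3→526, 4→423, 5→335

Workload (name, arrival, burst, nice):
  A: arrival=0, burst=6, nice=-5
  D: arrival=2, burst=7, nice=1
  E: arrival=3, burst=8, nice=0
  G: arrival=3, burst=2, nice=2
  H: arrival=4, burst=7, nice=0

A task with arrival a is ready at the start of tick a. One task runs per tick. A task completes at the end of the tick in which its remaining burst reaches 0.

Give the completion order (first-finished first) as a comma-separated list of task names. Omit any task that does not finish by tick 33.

t=0: vr[A=0] → run A
t=1: vr[A=1024/3121] → run A
t=2: vr[A=2048/3121 D=2048/3121] → run A
t=3: vr[A=3072/3121 D=2048/3121 E=2048/3121 G=2048/3121] → run D
t=4: vr[A=3072/3121 D=1218816/639805 E=2048/3121 G=2048/3121 H=2048/3121] → run E
t=5: vr[A=3072/3121 D=1218816/639805 E=5169/3121 G=2048/3121 H=2048/3121] → run G
t=6: vr[A=3072/3121 D=1218816/639805 E=5169/3121 G=4537344/2044255 H=2048/3121] → run H
t=7: vr[A=3072/3121 D=1218816/639805 E=5169/3121 G=4537344/2044255 H=5169/3121] → run A
t=8: vr[A=4096/3121 D=1218816/639805 E=5169/3121 G=4537344/2044255 H=5169/3121] → run A
t=9: vr[A=5120/3121 D=1218816/639805 E=5169/3121 G=4537344/2044255 H=5169/3121] → run A
t=10: vr[D=1218816/639805 E=5169/3121 G=4537344/2044255 H=5169/3121] → run E
t=11: vr[D=1218816/639805 E=8290/3121 G=4537344/2044255 H=5169/3121] → run H
t=12: vr[D=1218816/639805 E=8290/3121 G=4537344/2044255 H=8290/3121] → run D
t=13: vr[D=2017792/639805 E=8290/3121 G=4537344/2044255 H=8290/3121] → run G
t=14: vr[D=2017792/639805 E=8290/3121 H=8290/3121] → run E
t=15: vr[D=2017792/639805 E=11411/3121 H=8290/3121] → run H
t=16: vr[D=2017792/639805 E=11411/3121 H=11411/3121] → run D
t=17: vr[D=2816768/639805 E=11411/3121 H=11411/3121] → run E
t=18: vr[D=2816768/639805 E=14532/3121 H=11411/3121] → run H
t=19: vr[D=2816768/639805 E=14532/3121 H=14532/3121] → run D
t=20: vr[D=3615744/639805 E=14532/3121 H=14532/3121] → run E
t=21: vr[D=3615744/639805 E=17653/3121 H=14532/3121] → run H
t=22: vr[D=3615744/639805 E=17653/3121 H=17653/3121] → run D
t=23: vr[D=882944/127961 E=17653/3121 H=17653/3121] → run E
t=24: vr[D=882944/127961 E=20774/3121 H=17653/3121] → run H
t=25: vr[D=882944/127961 E=20774/3121 H=20774/3121] → run E
t=26: vr[D=882944/127961 E=23895/3121 H=20774/3121] → run H
t=27: vr[D=882944/127961 E=23895/3121] → run D
t=28: vr[D=5213696/639805 E=23895/3121] → run E
t=29: vr[D=5213696/639805] → run D
t=30: (idle)
t=31: (idle)
t=32: (idle)
t=33: (idle)

completion order = A, G, H, E, D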